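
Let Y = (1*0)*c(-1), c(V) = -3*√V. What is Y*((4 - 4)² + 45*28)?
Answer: 0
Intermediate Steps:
Y = 0 (Y = (1*0)*(-3*I) = 0*(-3*I) = 0)
Y*((4 - 4)² + 45*28) = 0*((4 - 4)² + 45*28) = 0*(0² + 1260) = 0*(0 + 1260) = 0*1260 = 0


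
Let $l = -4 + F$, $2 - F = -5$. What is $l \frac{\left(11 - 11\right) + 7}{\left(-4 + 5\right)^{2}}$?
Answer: $21$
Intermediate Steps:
$F = 7$ ($F = 2 - -5 = 2 + 5 = 7$)
$l = 3$ ($l = -4 + 7 = 3$)
$l \frac{\left(11 - 11\right) + 7}{\left(-4 + 5\right)^{2}} = 3 \frac{\left(11 - 11\right) + 7}{\left(-4 + 5\right)^{2}} = 3 \frac{\left(11 - 11\right) + 7}{1^{2}} = 3 \frac{0 + 7}{1} = 3 \cdot 1 \cdot 7 = 3 \cdot 7 = 21$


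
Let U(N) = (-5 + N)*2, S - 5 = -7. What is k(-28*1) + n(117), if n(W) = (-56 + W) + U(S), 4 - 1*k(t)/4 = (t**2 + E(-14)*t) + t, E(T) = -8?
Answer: -3857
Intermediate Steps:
S = -2 (S = 5 - 7 = -2)
U(N) = -10 + 2*N
k(t) = 16 - 4*t**2 + 28*t (k(t) = 16 - 4*((t**2 - 8*t) + t) = 16 - 4*(t**2 - 7*t) = 16 + (-4*t**2 + 28*t) = 16 - 4*t**2 + 28*t)
n(W) = -70 + W (n(W) = (-56 + W) + (-10 + 2*(-2)) = (-56 + W) + (-10 - 4) = (-56 + W) - 14 = -70 + W)
k(-28*1) + n(117) = (16 - 4*(-28*1)**2 + 28*(-28*1)) + (-70 + 117) = (16 - 4*(-28)**2 + 28*(-28)) + 47 = (16 - 4*784 - 784) + 47 = (16 - 3136 - 784) + 47 = -3904 + 47 = -3857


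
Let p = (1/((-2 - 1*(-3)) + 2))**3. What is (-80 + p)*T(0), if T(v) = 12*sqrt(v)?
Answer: 0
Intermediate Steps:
p = 1/27 (p = (1/((-2 + 3) + 2))**3 = (1/(1 + 2))**3 = (1/3)**3 = 1/27 ≈ 0.037037)
(-80 + p)*T(0) = (-80 + 1/27)*(12*sqrt(0)) = -8636*0/9 = -2159/27*0 = 0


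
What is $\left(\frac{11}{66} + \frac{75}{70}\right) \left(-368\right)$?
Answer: $- \frac{9568}{21} \approx -455.62$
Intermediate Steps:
$\left(\frac{11}{66} + \frac{75}{70}\right) \left(-368\right) = \left(11 \cdot \frac{1}{66} + 75 \cdot \frac{1}{70}\right) \left(-368\right) = \left(\frac{1}{6} + \frac{15}{14}\right) \left(-368\right) = \frac{26}{21} \left(-368\right) = - \frac{9568}{21}$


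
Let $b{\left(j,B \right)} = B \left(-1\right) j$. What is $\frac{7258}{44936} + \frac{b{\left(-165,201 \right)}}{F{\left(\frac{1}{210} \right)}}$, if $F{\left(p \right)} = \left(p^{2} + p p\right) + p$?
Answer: $\frac{8215292392837}{1190804} \approx 6.8989 \cdot 10^{6}$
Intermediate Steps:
$b{\left(j,B \right)} = - B j$
$F{\left(p \right)} = p + 2 p^{2}$ ($F{\left(p \right)} = \left(p^{2} + p^{2}\right) + p = 2 p^{2} + p = p + 2 p^{2}$)
$\frac{7258}{44936} + \frac{b{\left(-165,201 \right)}}{F{\left(\frac{1}{210} \right)}} = \frac{7258}{44936} + \frac{\left(-1\right) 201 \left(-165\right)}{\frac{1}{210} \left(1 + \frac{2}{210}\right)} = 7258 \cdot \frac{1}{44936} + \frac{33165}{\frac{1}{210} \left(1 + 2 \cdot \frac{1}{210}\right)} = \frac{3629}{22468} + \frac{33165}{\frac{1}{210} \left(1 + \frac{1}{105}\right)} = \frac{3629}{22468} + \frac{33165}{\frac{1}{210} \cdot \frac{106}{105}} = \frac{3629}{22468} + \frac{33165}{\frac{53}{11025}} = \frac{3629}{22468} + 33165 \cdot \frac{11025}{53} = \frac{3629}{22468} + \frac{365644125}{53} = \frac{8215292392837}{1190804}$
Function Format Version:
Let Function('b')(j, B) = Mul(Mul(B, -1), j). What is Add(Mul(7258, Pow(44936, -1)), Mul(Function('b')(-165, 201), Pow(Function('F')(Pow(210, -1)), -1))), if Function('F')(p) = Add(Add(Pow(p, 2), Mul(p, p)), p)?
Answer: Rational(8215292392837, 1190804) ≈ 6.8989e+6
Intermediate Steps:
Function('b')(j, B) = Mul(-1, B, j) (Function('b')(j, B) = Mul(Mul(-1, B), j) = Mul(-1, B, j))
Function('F')(p) = Add(p, Mul(2, Pow(p, 2))) (Function('F')(p) = Add(Add(Pow(p, 2), Pow(p, 2)), p) = Add(Mul(2, Pow(p, 2)), p) = Add(p, Mul(2, Pow(p, 2))))
Add(Mul(7258, Pow(44936, -1)), Mul(Function('b')(-165, 201), Pow(Function('F')(Pow(210, -1)), -1))) = Add(Mul(7258, Pow(44936, -1)), Mul(Mul(-1, 201, -165), Pow(Mul(Pow(210, -1), Add(1, Mul(2, Pow(210, -1)))), -1))) = Add(Mul(7258, Rational(1, 44936)), Mul(33165, Pow(Mul(Rational(1, 210), Add(1, Mul(2, Rational(1, 210)))), -1))) = Add(Rational(3629, 22468), Mul(33165, Pow(Mul(Rational(1, 210), Add(1, Rational(1, 105))), -1))) = Add(Rational(3629, 22468), Mul(33165, Pow(Mul(Rational(1, 210), Rational(106, 105)), -1))) = Add(Rational(3629, 22468), Mul(33165, Pow(Rational(53, 11025), -1))) = Add(Rational(3629, 22468), Mul(33165, Rational(11025, 53))) = Add(Rational(3629, 22468), Rational(365644125, 53)) = Rational(8215292392837, 1190804)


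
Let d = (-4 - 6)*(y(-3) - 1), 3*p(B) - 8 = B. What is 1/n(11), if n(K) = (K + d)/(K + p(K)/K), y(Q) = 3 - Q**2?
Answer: 382/2673 ≈ 0.14291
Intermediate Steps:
p(B) = 8/3 + B/3
d = 70 (d = (-4 - 6)*((3 - 1*(-3)**2) - 1) = -10*((3 - 1*9) - 1) = -10*((3 - 9) - 1) = -10*(-6 - 1) = -10*(-7) = 70)
n(K) = (70 + K)/(K + (8/3 + K/3)/K) (n(K) = (K + 70)/(K + (8/3 + K/3)/K) = (70 + K)/(K + (8/3 + K/3)/K))
1/n(11) = 1/(3*11*(70 + 11)/(8 + 11 + 3*11**2)) = 1/(3*11*81/(8 + 11 + 3*121)) = 1/(3*11*81/(8 + 11 + 363)) = 1/(3*11*81/382) = 1/(3*11*(1/382)*81) = 1/(2673/382) = 382/2673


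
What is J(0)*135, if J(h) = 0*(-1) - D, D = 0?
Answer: 0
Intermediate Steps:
J(h) = 0 (J(h) = 0*(-1) - 1*0 = 0 + 0 = 0)
J(0)*135 = 0*135 = 0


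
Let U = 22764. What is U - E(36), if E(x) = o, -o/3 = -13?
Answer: 22725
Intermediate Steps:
o = 39 (o = -3*(-13) = 39)
E(x) = 39
U - E(36) = 22764 - 1*39 = 22764 - 39 = 22725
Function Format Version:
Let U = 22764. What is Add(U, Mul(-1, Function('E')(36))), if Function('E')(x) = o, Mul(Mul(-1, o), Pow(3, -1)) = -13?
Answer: 22725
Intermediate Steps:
o = 39 (o = Mul(-3, -13) = 39)
Function('E')(x) = 39
Add(U, Mul(-1, Function('E')(36))) = Add(22764, Mul(-1, 39)) = Add(22764, -39) = 22725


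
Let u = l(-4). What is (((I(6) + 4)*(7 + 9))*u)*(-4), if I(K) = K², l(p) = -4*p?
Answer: -40960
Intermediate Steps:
u = 16 (u = -4*(-4) = 16)
(((I(6) + 4)*(7 + 9))*u)*(-4) = (((6² + 4)*(7 + 9))*16)*(-4) = (((36 + 4)*16)*16)*(-4) = ((40*16)*16)*(-4) = (640*16)*(-4) = 10240*(-4) = -40960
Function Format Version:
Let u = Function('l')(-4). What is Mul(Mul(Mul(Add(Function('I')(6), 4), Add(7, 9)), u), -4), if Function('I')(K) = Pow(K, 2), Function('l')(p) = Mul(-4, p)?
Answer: -40960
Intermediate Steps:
u = 16 (u = Mul(-4, -4) = 16)
Mul(Mul(Mul(Add(Function('I')(6), 4), Add(7, 9)), u), -4) = Mul(Mul(Mul(Add(Pow(6, 2), 4), Add(7, 9)), 16), -4) = Mul(Mul(Mul(Add(36, 4), 16), 16), -4) = Mul(Mul(Mul(40, 16), 16), -4) = Mul(Mul(640, 16), -4) = Mul(10240, -4) = -40960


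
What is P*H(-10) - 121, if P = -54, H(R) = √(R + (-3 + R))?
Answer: -121 - 54*I*√23 ≈ -121.0 - 258.98*I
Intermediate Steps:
H(R) = √(-3 + 2*R)
P*H(-10) - 121 = -54*√(-3 + 2*(-10)) - 121 = -54*√(-3 - 20) - 121 = -54*I*√23 - 121 = -121 - 54*I*√23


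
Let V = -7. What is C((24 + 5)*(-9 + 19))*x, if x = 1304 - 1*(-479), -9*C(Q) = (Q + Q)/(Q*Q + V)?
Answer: -1034140/756837 ≈ -1.3664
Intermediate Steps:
C(Q) = -2*Q/(9*(-7 + Q**2)) (C(Q) = -(Q + Q)/(9*(Q*Q - 7)) = -2*Q/(9*(Q**2 - 7)) = -2*Q/(9*(-7 + Q**2)))
x = 1783 (x = 1304 + 479 = 1783)
C((24 + 5)*(-9 + 19))*x = -2*(24 + 5)*(-9 + 19)/(-63 + 9*((24 + 5)*(-9 + 19))**2)*1783 = -2*29*10/(-63 + 9*(29*10)**2)*1783 = -2*290/(-63 + 9*290**2)*1783 = -2*290/(-63 + 9*84100)*1783 = -2*290/(-63 + 756900)*1783 = -2*290/756837*1783 = -2*290*1/756837*1783 = -580/756837*1783 = -1034140/756837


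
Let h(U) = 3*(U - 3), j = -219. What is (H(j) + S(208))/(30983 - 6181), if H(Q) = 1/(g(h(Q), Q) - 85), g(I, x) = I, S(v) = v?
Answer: 156207/18626302 ≈ 0.0083864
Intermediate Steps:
h(U) = -9 + 3*U (h(U) = 3*(-3 + U) = -9 + 3*U)
H(Q) = 1/(-94 + 3*Q) (H(Q) = 1/((-9 + 3*Q) - 85) = 1/(-94 + 3*Q))
(H(j) + S(208))/(30983 - 6181) = (1/(-94 + 3*(-219)) + 208)/(30983 - 6181) = (1/(-94 - 657) + 208)/24802 = (1/(-751) + 208)*(1/24802) = (-1/751 + 208)*(1/24802) = (156207/751)*(1/24802) = 156207/18626302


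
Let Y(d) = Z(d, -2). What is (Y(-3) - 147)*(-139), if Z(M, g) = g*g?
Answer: 19877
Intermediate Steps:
Z(M, g) = g**2
Y(d) = 4 (Y(d) = (-2)**2 = 4)
(Y(-3) - 147)*(-139) = (4 - 147)*(-139) = -143*(-139) = 19877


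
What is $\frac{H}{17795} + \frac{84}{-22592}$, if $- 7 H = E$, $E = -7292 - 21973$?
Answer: $\frac{32534571}{140708624} \approx 0.23122$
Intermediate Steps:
$E = -29265$
$H = \frac{29265}{7}$ ($H = \left(- \frac{1}{7}\right) \left(-29265\right) = \frac{29265}{7} \approx 4180.7$)
$\frac{H}{17795} + \frac{84}{-22592} = \frac{29265}{7 \cdot 17795} + \frac{84}{-22592} = \frac{29265}{7} \cdot \frac{1}{17795} + 84 \left(- \frac{1}{22592}\right) = \frac{5853}{24913} - \frac{21}{5648} = \frac{32534571}{140708624}$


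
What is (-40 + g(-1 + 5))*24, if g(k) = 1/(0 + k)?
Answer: -954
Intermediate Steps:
g(k) = 1/k
(-40 + g(-1 + 5))*24 = (-40 + 1/(-1 + 5))*24 = (-40 + 1/4)*24 = -159/4*24 = -954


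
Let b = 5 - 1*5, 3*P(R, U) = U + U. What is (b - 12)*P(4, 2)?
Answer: -16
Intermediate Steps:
P(R, U) = 2*U/3 (P(R, U) = (U + U)/3 = (2*U)/3 = 2*U/3)
b = 0 (b = 5 - 5 = 0)
(b - 12)*P(4, 2) = (0 - 12)*((⅔)*2) = -12*4/3 = -16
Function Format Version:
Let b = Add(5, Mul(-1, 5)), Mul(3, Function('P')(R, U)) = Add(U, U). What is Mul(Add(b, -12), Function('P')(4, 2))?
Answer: -16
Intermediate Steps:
Function('P')(R, U) = Mul(Rational(2, 3), U) (Function('P')(R, U) = Mul(Rational(1, 3), Add(U, U)) = Mul(Rational(1, 3), Mul(2, U)) = Mul(Rational(2, 3), U))
b = 0 (b = Add(5, -5) = 0)
Mul(Add(b, -12), Function('P')(4, 2)) = Mul(Add(0, -12), Mul(Rational(2, 3), 2)) = Mul(-12, Rational(4, 3)) = -16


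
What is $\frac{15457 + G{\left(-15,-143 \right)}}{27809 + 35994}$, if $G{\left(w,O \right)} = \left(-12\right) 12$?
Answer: $\frac{15313}{63803} \approx 0.24$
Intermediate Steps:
$G{\left(w,O \right)} = -144$
$\frac{15457 + G{\left(-15,-143 \right)}}{27809 + 35994} = \frac{15457 - 144}{27809 + 35994} = \frac{15313}{63803}$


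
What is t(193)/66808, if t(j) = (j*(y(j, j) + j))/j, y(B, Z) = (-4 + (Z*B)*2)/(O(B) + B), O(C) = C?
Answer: 9312/1611743 ≈ 0.0057776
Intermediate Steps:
y(B, Z) = (-4 + 2*B*Z)/(2*B) (y(B, Z) = (-4 + (Z*B)*2)/(B + B) = (-4 + (B*Z)*2)/((2*B)) = (-4 + 2*B*Z)*(1/(2*B)) = (-4 + 2*B*Z)/(2*B))
t(j) = -2/j + 2*j (t(j) = (j*((j - 2/j) + j))/j = (j*(-2/j + 2*j))/j = -2/j + 2*j)
t(193)/66808 = (-2/193 + 2*193)/66808 = (-2*1/193 + 386)*(1/66808) = (-2/193 + 386)*(1/66808) = (74496/193)*(1/66808) = 9312/1611743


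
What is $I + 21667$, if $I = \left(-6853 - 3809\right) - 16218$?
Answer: $-5213$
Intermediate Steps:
$I = -26880$ ($I = -10662 - 16218 = -26880$)
$I + 21667 = -26880 + 21667 = -5213$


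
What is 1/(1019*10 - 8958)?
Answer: 1/1232 ≈ 0.00081169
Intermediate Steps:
1/(1019*10 - 8958) = 1/(10190 - 8958) = 1/1232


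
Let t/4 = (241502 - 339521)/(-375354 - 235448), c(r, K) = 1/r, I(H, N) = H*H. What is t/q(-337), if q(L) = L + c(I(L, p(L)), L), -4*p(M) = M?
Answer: -1236879979/649363151864 ≈ -0.0019048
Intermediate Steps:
p(M) = -M/4
I(H, N) = H²
q(L) = L + L⁻² (q(L) = L + 1/(L²) = L + L⁻²)
t = 196038/305401 (t = 4*((241502 - 339521)/(-375354 - 235448)) = 4*(-98019/(-610802)) = 4*(-98019*(-1/610802)) = 4*(98019/610802) = 196038/305401 ≈ 0.64190)
t/q(-337) = 196038/(305401*(-337 + (-337)⁻²)) = 196038/(305401*(-337 + 1/113569)) = 196038/(305401*(-38272752/113569)) = (196038/305401)*(-113569/38272752) = -1236879979/649363151864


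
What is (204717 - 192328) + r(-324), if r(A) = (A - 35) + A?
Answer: 11706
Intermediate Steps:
r(A) = -35 + 2*A (r(A) = (-35 + A) + A = -35 + 2*A)
(204717 - 192328) + r(-324) = (204717 - 192328) + (-35 + 2*(-324)) = 12389 + (-35 - 648) = 12389 - 683 = 11706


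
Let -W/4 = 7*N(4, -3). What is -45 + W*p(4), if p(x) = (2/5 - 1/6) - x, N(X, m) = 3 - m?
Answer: 2939/5 ≈ 587.80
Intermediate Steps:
p(x) = 7/30 - x (p(x) = (2*(1/5) - 1*1/6) - x = (2/5 - 1/6) - x = 7/30 - x)
W = -168 (W = -28*(3 - 1*(-3)) = -28*(3 + 3) = -28*6 = -4*42 = -168)
-45 + W*p(4) = -45 - 168*(7/30 - 1*4) = -45 - 168*(7/30 - 4) = -45 - 168*(-113/30) = -45 + 3164/5 = 2939/5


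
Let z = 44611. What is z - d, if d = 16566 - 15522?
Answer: 43567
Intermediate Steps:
d = 1044
z - d = 44611 - 1*1044 = 44611 - 1044 = 43567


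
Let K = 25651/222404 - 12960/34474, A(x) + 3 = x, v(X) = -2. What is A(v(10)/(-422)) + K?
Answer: -2633616811299/808884904828 ≈ -3.2559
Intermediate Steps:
A(x) = -3 + x
K = -999031633/3833577748 (K = 25651*(1/222404) - 12960*1/34474 = 25651/222404 - 6480/17237 = -999031633/3833577748 ≈ -0.26060)
A(v(10)/(-422)) + K = (-3 - 2/(-422)) - 999031633/3833577748 = (-3 - 2*(-1/422)) - 999031633/3833577748 = (-3 + 1/211) - 999031633/3833577748 = -632/211 - 999031633/3833577748 = -2633616811299/808884904828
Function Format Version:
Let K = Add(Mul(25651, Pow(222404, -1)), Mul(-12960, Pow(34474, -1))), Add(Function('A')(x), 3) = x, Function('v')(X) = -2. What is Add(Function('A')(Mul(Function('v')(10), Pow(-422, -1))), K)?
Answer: Rational(-2633616811299, 808884904828) ≈ -3.2559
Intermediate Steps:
Function('A')(x) = Add(-3, x)
K = Rational(-999031633, 3833577748) (K = Add(Mul(25651, Rational(1, 222404)), Mul(-12960, Rational(1, 34474))) = Add(Rational(25651, 222404), Rational(-6480, 17237)) = Rational(-999031633, 3833577748) ≈ -0.26060)
Add(Function('A')(Mul(Function('v')(10), Pow(-422, -1))), K) = Add(Add(-3, Mul(-2, Pow(-422, -1))), Rational(-999031633, 3833577748)) = Add(Add(-3, Mul(-2, Rational(-1, 422))), Rational(-999031633, 3833577748)) = Add(Add(-3, Rational(1, 211)), Rational(-999031633, 3833577748)) = Add(Rational(-632, 211), Rational(-999031633, 3833577748)) = Rational(-2633616811299, 808884904828)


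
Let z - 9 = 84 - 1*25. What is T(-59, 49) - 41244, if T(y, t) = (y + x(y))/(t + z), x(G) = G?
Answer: -4825666/117 ≈ -41245.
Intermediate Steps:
z = 68 (z = 9 + (84 - 1*25) = 9 + (84 - 25) = 9 + 59 = 68)
T(y, t) = 2*y/(68 + t) (T(y, t) = (y + y)/(t + 68) = (2*y)/(68 + t) = 2*y/(68 + t))
T(-59, 49) - 41244 = 2*(-59)/(68 + 49) - 41244 = 2*(-59)/117 - 41244 = 2*(-59)*(1/117) - 41244 = -118/117 - 41244 = -4825666/117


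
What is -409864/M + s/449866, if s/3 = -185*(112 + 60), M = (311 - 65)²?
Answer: -552792836/79139799 ≈ -6.9850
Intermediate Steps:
M = 60516 (M = 246² = 60516)
s = -95460 (s = 3*(-185*(112 + 60)) = 3*(-185*172) = 3*(-31820) = -95460)
-409864/M + s/449866 = -409864/60516 - 95460/449866 = -409864*1/60516 - 95460*1/449866 = -102466/15129 - 1110/5231 = -552792836/79139799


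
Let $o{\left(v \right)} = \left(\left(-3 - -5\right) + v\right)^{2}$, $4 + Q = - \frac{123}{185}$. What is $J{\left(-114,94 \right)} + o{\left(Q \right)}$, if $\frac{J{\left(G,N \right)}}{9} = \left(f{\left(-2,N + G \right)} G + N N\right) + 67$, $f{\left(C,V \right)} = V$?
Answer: $\frac{3444886624}{34225} \approx 1.0065 \cdot 10^{5}$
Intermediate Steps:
$J{\left(G,N \right)} = 603 + 9 N^{2} + 9 G \left(G + N\right)$ ($J{\left(G,N \right)} = 9 \left(\left(\left(N + G\right) G + N N\right) + 67\right) = 9 \left(\left(\left(G + N\right) G + N^{2}\right) + 67\right) = 9 \left(\left(G \left(G + N\right) + N^{2}\right) + 67\right) = 9 \left(\left(N^{2} + G \left(G + N\right)\right) + 67\right) = 9 \left(67 + N^{2} + G \left(G + N\right)\right) = 603 + 9 N^{2} + 9 G \left(G + N\right)$)
$Q = - \frac{863}{185}$ ($Q = -4 - \frac{123}{185} = - \frac{863}{185} \approx -4.6649$)
$o{\left(v \right)} = \left(2 + v\right)^{2}$ ($o{\left(v \right)} = \left(\left(-3 + 5\right) + v\right)^{2} = \left(2 + v\right)^{2}$)
$J{\left(-114,94 \right)} + o{\left(Q \right)} = \left(603 + 9 \cdot 94^{2} + 9 \left(-114\right) \left(-114 + 94\right)\right) + \left(2 - \frac{863}{185}\right)^{2} = \left(603 + 9 \cdot 8836 + 9 \left(-114\right) \left(-20\right)\right) + \left(- \frac{493}{185}\right)^{2} = \left(603 + 79524 + 20520\right) + \frac{243049}{34225} = 100647 + \frac{243049}{34225} = \frac{3444886624}{34225}$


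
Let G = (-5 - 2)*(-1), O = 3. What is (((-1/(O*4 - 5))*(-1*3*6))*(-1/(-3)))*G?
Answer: 6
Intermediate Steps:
G = 7 (G = -7*(-1) = 7)
(((-1/(O*4 - 5))*(-1*3*6))*(-1/(-3)))*G = (((-1/(3*4 - 5))*(-1*3*6))*(-1/(-3)))*7 = (((-1/(12 - 5))*(-3*6))*(-1*(-1/3)))*7 = ((-1/7*(-18))*(1/3))*7 = ((-1*1/7*(-18))*(1/3))*7 = (-1/7*(-18)*(1/3))*7 = ((18/7)*(1/3))*7 = (6/7)*7 = 6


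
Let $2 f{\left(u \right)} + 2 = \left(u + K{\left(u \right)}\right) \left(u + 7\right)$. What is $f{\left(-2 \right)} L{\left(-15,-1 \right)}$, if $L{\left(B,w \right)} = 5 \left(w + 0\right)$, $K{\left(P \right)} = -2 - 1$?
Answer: $\frac{135}{2} \approx 67.5$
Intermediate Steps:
$K{\left(P \right)} = -3$ ($K{\left(P \right)} = -2 - 1 = -3$)
$f{\left(u \right)} = -1 + \frac{\left(-3 + u\right) \left(7 + u\right)}{2}$ ($f{\left(u \right)} = -1 + \frac{\left(u - 3\right) \left(u + 7\right)}{2} = -1 + \frac{\left(-3 + u\right) \left(7 + u\right)}{2}$)
$L{\left(B,w \right)} = 5 w$
$f{\left(-2 \right)} L{\left(-15,-1 \right)} = \left(- \frac{23}{2} + \frac{\left(-2\right)^{2}}{2} + 2 \left(-2\right)\right) 5 \left(-1\right) = \left(- \frac{23}{2} + \frac{1}{2} \cdot 4 - 4\right) \left(-5\right) = \left(- \frac{23}{2} + 2 - 4\right) \left(-5\right) = \left(- \frac{27}{2}\right) \left(-5\right) = \frac{135}{2}$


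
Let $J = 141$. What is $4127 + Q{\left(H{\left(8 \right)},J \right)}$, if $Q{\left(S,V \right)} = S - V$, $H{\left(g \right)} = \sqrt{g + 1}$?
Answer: $3989$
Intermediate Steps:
$H{\left(g \right)} = \sqrt{1 + g}$
$4127 + Q{\left(H{\left(8 \right)},J \right)} = 4127 + \left(\sqrt{1 + 8} - 141\right) = 4127 - \left(141 - \sqrt{9}\right) = 4127 + \left(3 - 141\right) = 4127 - 138 = 3989$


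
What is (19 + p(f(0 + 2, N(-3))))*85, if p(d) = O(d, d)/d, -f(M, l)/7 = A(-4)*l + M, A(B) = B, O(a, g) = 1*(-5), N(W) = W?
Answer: 158695/98 ≈ 1619.3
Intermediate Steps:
O(a, g) = -5
f(M, l) = -7*M + 28*l (f(M, l) = -7*(-4*l + M) = -7*(M - 4*l) = -7*M + 28*l)
p(d) = -5/d
(19 + p(f(0 + 2, N(-3))))*85 = (19 - 5/(-7*(0 + 2) + 28*(-3)))*85 = (19 - 5/(-7*2 - 84))*85 = (19 - 5/(-14 - 84))*85 = (19 - 5/(-98))*85 = (19 - 5*(-1/98))*85 = (19 + 5/98)*85 = (1867/98)*85 = 158695/98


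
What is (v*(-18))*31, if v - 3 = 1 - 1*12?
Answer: 4464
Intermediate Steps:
v = -8 (v = 3 + (1 - 1*12) = 3 + (1 - 12) = 3 - 11 = -8)
(v*(-18))*31 = -8*(-18)*31 = 144*31 = 4464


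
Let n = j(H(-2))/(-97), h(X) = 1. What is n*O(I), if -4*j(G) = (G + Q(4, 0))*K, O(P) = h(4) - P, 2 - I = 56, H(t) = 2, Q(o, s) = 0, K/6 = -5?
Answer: -825/97 ≈ -8.5052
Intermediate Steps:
K = -30 (K = 6*(-5) = -30)
I = -54 (I = 2 - 1*56 = 2 - 56 = -54)
O(P) = 1 - P
j(G) = 15*G/2 (j(G) = -(G + 0)*(-30)/4 = -G*(-30)/4 = -(-15)*G/2 = 15*G/2)
n = -15/97 (n = ((15/2)*2)/(-97) = 15*(-1/97) = -15/97 ≈ -0.15464)
n*O(I) = -15*(1 - 1*(-54))/97 = -15*(1 + 54)/97 = -15/97*55 = -825/97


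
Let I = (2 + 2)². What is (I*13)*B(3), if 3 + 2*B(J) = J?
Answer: 0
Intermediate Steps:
I = 16 (I = 4² = 16)
B(J) = -3/2 + J/2
(I*13)*B(3) = (16*13)*(-3/2 + (½)*3) = 208*(-3/2 + 3/2) = 208*0 = 0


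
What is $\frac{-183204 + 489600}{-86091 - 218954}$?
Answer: $- \frac{306396}{305045} \approx -1.0044$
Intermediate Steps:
$\frac{-183204 + 489600}{-86091 - 218954} = \frac{306396}{-305045} = 306396 \left(- \frac{1}{305045}\right) = - \frac{306396}{305045}$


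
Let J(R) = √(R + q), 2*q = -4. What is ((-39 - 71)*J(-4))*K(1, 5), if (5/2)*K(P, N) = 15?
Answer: -660*I*√6 ≈ -1616.7*I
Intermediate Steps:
q = -2 (q = (½)*(-4) = -2)
K(P, N) = 6 (K(P, N) = (⅖)*15 = 6)
J(R) = √(-2 + R) (J(R) = √(R - 2) = √(-2 + R))
((-39 - 71)*J(-4))*K(1, 5) = ((-39 - 71)*√(-2 - 4))*6 = -110*I*√6*6 = -660*I*√6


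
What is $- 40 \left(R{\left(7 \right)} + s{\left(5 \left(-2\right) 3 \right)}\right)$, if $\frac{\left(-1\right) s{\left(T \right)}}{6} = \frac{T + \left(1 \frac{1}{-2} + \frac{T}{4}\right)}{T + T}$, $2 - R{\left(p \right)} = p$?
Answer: $352$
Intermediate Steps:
$R{\left(p \right)} = 2 - p$
$s{\left(T \right)} = - \frac{3 \left(- \frac{1}{2} + \frac{5 T}{4}\right)}{T}$ ($s{\left(T \right)} = - 6 \frac{T + \left(1 \frac{1}{-2} + \frac{T}{4}\right)}{T + T} = - 6 \frac{T + \left(1 \left(- \frac{1}{2}\right) + T \frac{1}{4}\right)}{2 T} = - 6 \left(T + \left(- \frac{1}{2} + \frac{T}{4}\right)\right) \frac{1}{2 T} = - 6 \left(- \frac{1}{2} + \frac{5 T}{4}\right) \frac{1}{2 T} = - 6 \frac{- \frac{1}{2} + \frac{5 T}{4}}{2 T} = - \frac{3 \left(- \frac{1}{2} + \frac{5 T}{4}\right)}{T}$)
$- 40 \left(R{\left(7 \right)} + s{\left(5 \left(-2\right) 3 \right)}\right) = - 40 \left(\left(2 - 7\right) + \frac{3 \left(2 - 5 \cdot 5 \left(-2\right) 3\right)}{4 \cdot 5 \left(-2\right) 3}\right) = - 40 \left(\left(2 - 7\right) + \frac{3 \left(2 - 5 \left(\left(-10\right) 3\right)\right)}{4 \left(\left(-10\right) 3\right)}\right) = - 40 \left(-5 + \frac{3 \left(2 - -150\right)}{4 \left(-30\right)}\right) = - 40 \left(-5 + \frac{3}{4} \left(- \frac{1}{30}\right) \left(2 + 150\right)\right) = - 40 \left(-5 + \frac{3}{4} \left(- \frac{1}{30}\right) 152\right) = - 40 \left(-5 - \frac{19}{5}\right) = \left(-40\right) \left(- \frac{44}{5}\right) = 352$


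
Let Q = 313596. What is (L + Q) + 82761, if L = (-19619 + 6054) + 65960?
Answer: 448752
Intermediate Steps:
L = 52395 (L = -13565 + 65960 = 52395)
(L + Q) + 82761 = (52395 + 313596) + 82761 = 365991 + 82761 = 448752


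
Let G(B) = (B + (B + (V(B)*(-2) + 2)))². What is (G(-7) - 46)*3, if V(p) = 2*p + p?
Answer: 2562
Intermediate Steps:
V(p) = 3*p
G(B) = (2 - 4*B)² (G(B) = (B + (B + ((3*B)*(-2) + 2)))² = (B + (B + (-6*B + 2)))² = (B + (B + (2 - 6*B)))² = (B + (2 - 5*B))² = (2 - 4*B)²)
(G(-7) - 46)*3 = (4*(-1 + 2*(-7))² - 46)*3 = (4*(-1 - 14)² - 46)*3 = (4*(-15)² - 46)*3 = (4*225 - 46)*3 = (900 - 46)*3 = 854*3 = 2562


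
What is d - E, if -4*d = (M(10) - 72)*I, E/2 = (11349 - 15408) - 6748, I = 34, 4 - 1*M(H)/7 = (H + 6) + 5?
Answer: 46475/2 ≈ 23238.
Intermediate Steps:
M(H) = -49 - 7*H (M(H) = 28 - 7*((H + 6) + 5) = 28 - 7*((6 + H) + 5) = 28 - 7*(11 + H) = 28 + (-77 - 7*H) = -49 - 7*H)
E = -21614 (E = 2*((11349 - 15408) - 6748) = 2*(-4059 - 6748) = 2*(-10807) = -21614)
d = 3247/2 (d = -((-49 - 7*10) - 72)*34/4 = -((-49 - 70) - 72)*34/4 = -(-119 - 72)*34/4 = -(-191)*34/4 = -¼*(-6494) = 3247/2 ≈ 1623.5)
d - E = 3247/2 - 1*(-21614) = 3247/2 + 21614 = 46475/2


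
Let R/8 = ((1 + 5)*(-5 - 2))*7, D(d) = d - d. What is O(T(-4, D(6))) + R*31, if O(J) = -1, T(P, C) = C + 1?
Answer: -72913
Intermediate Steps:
D(d) = 0
T(P, C) = 1 + C
R = -2352 (R = 8*(((1 + 5)*(-5 - 2))*7) = 8*((6*(-7))*7) = 8*(-42*7) = 8*(-294) = -2352)
O(T(-4, D(6))) + R*31 = -1 - 2352*31 = -1 - 72912 = -72913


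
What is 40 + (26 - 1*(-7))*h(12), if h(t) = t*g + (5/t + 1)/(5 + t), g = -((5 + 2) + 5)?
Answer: -18837/4 ≈ -4709.3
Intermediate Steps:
g = -12 (g = -(7 + 5) = -1*12 = -12)
h(t) = -12*t + (1 + 5/t)/(5 + t) (h(t) = t*(-12) + (5/t + 1)/(5 + t) = -12*t + (1 + 5/t)/(5 + t))
40 + (26 - 1*(-7))*h(12) = 40 + (26 - 1*(-7))*(1/12 - 12*12) = 40 + (26 + 7)*(1/12 - 144) = 40 + 33*(-1727/12) = 40 - 18997/4 = -18837/4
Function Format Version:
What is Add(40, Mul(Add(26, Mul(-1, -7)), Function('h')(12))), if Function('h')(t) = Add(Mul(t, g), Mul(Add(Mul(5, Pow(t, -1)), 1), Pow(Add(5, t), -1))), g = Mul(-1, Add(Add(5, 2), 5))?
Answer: Rational(-18837, 4) ≈ -4709.3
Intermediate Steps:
g = -12 (g = Mul(-1, Add(7, 5)) = Mul(-1, 12) = -12)
Function('h')(t) = Add(Mul(-12, t), Mul(Pow(Add(5, t), -1), Add(1, Mul(5, Pow(t, -1))))) (Function('h')(t) = Add(Mul(t, -12), Mul(Add(Mul(5, Pow(t, -1)), 1), Pow(Add(5, t), -1))) = Add(Mul(-12, t), Mul(Add(1, Mul(5, Pow(t, -1))), Pow(Add(5, t), -1))) = Add(Mul(-12, t), Mul(Pow(Add(5, t), -1), Add(1, Mul(5, Pow(t, -1))))))
Add(40, Mul(Add(26, Mul(-1, -7)), Function('h')(12))) = Add(40, Mul(Add(26, Mul(-1, -7)), Add(Pow(12, -1), Mul(-12, 12)))) = Add(40, Mul(Add(26, 7), Add(Rational(1, 12), -144))) = Add(40, Mul(33, Rational(-1727, 12))) = Add(40, Rational(-18997, 4)) = Rational(-18837, 4)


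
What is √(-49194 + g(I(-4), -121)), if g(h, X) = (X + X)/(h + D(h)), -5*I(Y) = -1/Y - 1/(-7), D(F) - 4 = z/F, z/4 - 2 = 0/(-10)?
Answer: I*√1118068293868994/150761 ≈ 221.79*I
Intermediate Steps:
z = 8 (z = 8 + 4*(0/(-10)) = 8 + 4*(0*(-⅒)) = 8 + 4*0 = 8 + 0 = 8)
D(F) = 4 + 8/F
I(Y) = -1/35 + 1/(5*Y) (I(Y) = -(-1/Y - 1/(-7))/5 = -(-1/Y - 1*(-⅐))/5 = -(-1/Y + ⅐)/5 = -(⅐ - 1/Y)/5 = -1/35 + 1/(5*Y))
g(h, X) = 2*X/(4 + h + 8/h) (g(h, X) = (X + X)/(h + (4 + 8/h)) = (2*X)/(4 + h + 8/h) = 2*X/(4 + h + 8/h))
√(-49194 + g(I(-4), -121)) = √(-49194 + 2*(-121)*((1/35)*(7 - 1*(-4))/(-4))/(8 + ((1/35)*(7 - 1*(-4))/(-4))² + 4*((1/35)*(7 - 1*(-4))/(-4)))) = √(-49194 + 2*(-121)*((1/35)*(-¼)*(7 + 4))/(8 + ((1/35)*(-¼)*(7 + 4))² + 4*((1/35)*(-¼)*(7 + 4)))) = √(-49194 + 2*(-121)*((1/35)*(-¼)*11)/(8 + ((1/35)*(-¼)*11)² + 4*((1/35)*(-¼)*11))) = √(-49194 + 2*(-121)*(-11/140)/(8 + (-11/140)² + 4*(-11/140))) = √(-49194 + 2*(-121)*(-11/140)/(8 + 121/19600 - 11/35)) = √(-49194 + 2*(-121)*(-11/140)/(150761/19600)) = √(-49194 + 2*(-121)*(-11/140)*(19600/150761)) = √(-49194 + 372680/150761) = √(-7416163954/150761) = I*√1118068293868994/150761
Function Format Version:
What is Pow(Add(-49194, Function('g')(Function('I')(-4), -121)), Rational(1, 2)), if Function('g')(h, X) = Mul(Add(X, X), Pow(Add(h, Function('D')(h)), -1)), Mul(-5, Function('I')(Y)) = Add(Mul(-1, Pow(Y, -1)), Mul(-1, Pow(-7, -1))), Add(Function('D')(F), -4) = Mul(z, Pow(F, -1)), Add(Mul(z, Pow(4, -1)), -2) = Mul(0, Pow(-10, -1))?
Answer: Mul(Rational(1, 150761), I, Pow(1118068293868994, Rational(1, 2))) ≈ Mul(221.79, I)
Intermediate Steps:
z = 8 (z = Add(8, Mul(4, Mul(0, Pow(-10, -1)))) = Add(8, Mul(4, Mul(0, Rational(-1, 10)))) = Add(8, Mul(4, 0)) = Add(8, 0) = 8)
Function('D')(F) = Add(4, Mul(8, Pow(F, -1)))
Function('I')(Y) = Add(Rational(-1, 35), Mul(Rational(1, 5), Pow(Y, -1))) (Function('I')(Y) = Mul(Rational(-1, 5), Add(Mul(-1, Pow(Y, -1)), Mul(-1, Pow(-7, -1)))) = Mul(Rational(-1, 5), Add(Mul(-1, Pow(Y, -1)), Mul(-1, Rational(-1, 7)))) = Mul(Rational(-1, 5), Add(Mul(-1, Pow(Y, -1)), Rational(1, 7))) = Mul(Rational(-1, 5), Add(Rational(1, 7), Mul(-1, Pow(Y, -1)))) = Add(Rational(-1, 35), Mul(Rational(1, 5), Pow(Y, -1))))
Function('g')(h, X) = Mul(2, X, Pow(Add(4, h, Mul(8, Pow(h, -1))), -1)) (Function('g')(h, X) = Mul(Add(X, X), Pow(Add(h, Add(4, Mul(8, Pow(h, -1)))), -1)) = Mul(Mul(2, X), Pow(Add(4, h, Mul(8, Pow(h, -1))), -1)) = Mul(2, X, Pow(Add(4, h, Mul(8, Pow(h, -1))), -1)))
Pow(Add(-49194, Function('g')(Function('I')(-4), -121)), Rational(1, 2)) = Pow(Add(-49194, Mul(2, -121, Mul(Rational(1, 35), Pow(-4, -1), Add(7, Mul(-1, -4))), Pow(Add(8, Pow(Mul(Rational(1, 35), Pow(-4, -1), Add(7, Mul(-1, -4))), 2), Mul(4, Mul(Rational(1, 35), Pow(-4, -1), Add(7, Mul(-1, -4))))), -1))), Rational(1, 2)) = Pow(Add(-49194, Mul(2, -121, Mul(Rational(1, 35), Rational(-1, 4), Add(7, 4)), Pow(Add(8, Pow(Mul(Rational(1, 35), Rational(-1, 4), Add(7, 4)), 2), Mul(4, Mul(Rational(1, 35), Rational(-1, 4), Add(7, 4)))), -1))), Rational(1, 2)) = Pow(Add(-49194, Mul(2, -121, Mul(Rational(1, 35), Rational(-1, 4), 11), Pow(Add(8, Pow(Mul(Rational(1, 35), Rational(-1, 4), 11), 2), Mul(4, Mul(Rational(1, 35), Rational(-1, 4), 11))), -1))), Rational(1, 2)) = Pow(Add(-49194, Mul(2, -121, Rational(-11, 140), Pow(Add(8, Pow(Rational(-11, 140), 2), Mul(4, Rational(-11, 140))), -1))), Rational(1, 2)) = Pow(Add(-49194, Mul(2, -121, Rational(-11, 140), Pow(Add(8, Rational(121, 19600), Rational(-11, 35)), -1))), Rational(1, 2)) = Pow(Add(-49194, Mul(2, -121, Rational(-11, 140), Pow(Rational(150761, 19600), -1))), Rational(1, 2)) = Pow(Add(-49194, Mul(2, -121, Rational(-11, 140), Rational(19600, 150761))), Rational(1, 2)) = Pow(Add(-49194, Rational(372680, 150761)), Rational(1, 2)) = Pow(Rational(-7416163954, 150761), Rational(1, 2)) = Mul(Rational(1, 150761), I, Pow(1118068293868994, Rational(1, 2)))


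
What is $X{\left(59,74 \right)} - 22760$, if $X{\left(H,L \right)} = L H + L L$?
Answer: $-12918$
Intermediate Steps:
$X{\left(H,L \right)} = L^{2} + H L$ ($X{\left(H,L \right)} = H L + L^{2} = L^{2} + H L$)
$X{\left(59,74 \right)} - 22760 = 74 \left(59 + 74\right) - 22760 = 74 \cdot 133 - 22760 = 9842 - 22760 = -12918$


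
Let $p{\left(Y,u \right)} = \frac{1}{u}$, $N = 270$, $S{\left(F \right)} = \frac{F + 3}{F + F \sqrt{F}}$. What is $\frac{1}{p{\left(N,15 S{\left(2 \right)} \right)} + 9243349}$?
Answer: $\frac{51993838275}{480597194411885321} - \frac{150 \sqrt{2}}{480597194411885321} \approx 1.0819 \cdot 10^{-7}$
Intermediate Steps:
$S{\left(F \right)} = \frac{3 + F}{F + F^{\frac{3}{2}}}$
$\frac{1}{p{\left(N,15 S{\left(2 \right)} \right)} + 9243349} = \frac{1}{\frac{1}{15 \frac{3 + 2}{2 + 2^{\frac{3}{2}}}} + 9243349} = \frac{1}{\frac{1}{15 \frac{1}{2 + 2 \sqrt{2}} \cdot 5} + 9243349} = \frac{1}{\frac{1}{15 \frac{5}{2 + 2 \sqrt{2}}} + 9243349} = \frac{1}{\frac{1}{75 \frac{1}{2 + 2 \sqrt{2}}} + 9243349} = \frac{1}{\left(\frac{2}{75} + \frac{2 \sqrt{2}}{75}\right) + 9243349} = \frac{1}{\frac{693251177}{75} + \frac{2 \sqrt{2}}{75}}$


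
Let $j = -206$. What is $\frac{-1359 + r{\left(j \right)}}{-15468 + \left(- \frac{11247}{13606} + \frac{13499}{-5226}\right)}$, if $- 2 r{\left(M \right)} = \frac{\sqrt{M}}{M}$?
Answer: $\frac{24157908801}{275023475906} - \frac{17776239 i \sqrt{206}}{113309672073272} \approx 0.087839 - 2.2517 \cdot 10^{-6} i$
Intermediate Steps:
$r{\left(M \right)} = - \frac{1}{2 \sqrt{M}}$ ($r{\left(M \right)} = - \frac{\frac{1}{M} \sqrt{M}}{2} = - \frac{1}{2 \sqrt{M}}$)
$\frac{-1359 + r{\left(j \right)}}{-15468 + \left(- \frac{11247}{13606} + \frac{13499}{-5226}\right)} = \frac{-1359 - \frac{1}{2 i \sqrt{206}}}{-15468 + \left(- \frac{11247}{13606} + \frac{13499}{-5226}\right)} = \frac{-1359 - \frac{\left(- \frac{1}{206}\right) i \sqrt{206}}{2}}{-15468 + \left(\left(-11247\right) \frac{1}{13606} + 13499 \left(- \frac{1}{5226}\right)\right)} = \frac{-1359 + \frac{i \sqrt{206}}{412}}{-15468 - \frac{60611054}{17776239}} = \frac{-1359 + \frac{i \sqrt{206}}{412}}{- \frac{275023475906}{17776239}} = \left(-1359 + \frac{i \sqrt{206}}{412}\right) \left(- \frac{17776239}{275023475906}\right) = \frac{24157908801}{275023475906} - \frac{17776239 i \sqrt{206}}{113309672073272}$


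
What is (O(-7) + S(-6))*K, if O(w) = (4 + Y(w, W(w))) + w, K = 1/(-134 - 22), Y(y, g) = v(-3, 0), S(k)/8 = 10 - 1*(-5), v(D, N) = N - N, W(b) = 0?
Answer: -¾ ≈ -0.75000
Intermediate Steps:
v(D, N) = 0
S(k) = 120 (S(k) = 8*(10 - 1*(-5)) = 8*(10 + 5) = 8*15 = 120)
Y(y, g) = 0
K = -1/156 (K = 1/(-156) = -1/156 ≈ -0.0064103)
O(w) = 4 + w (O(w) = (4 + 0) + w = 4 + w)
(O(-7) + S(-6))*K = ((4 - 7) + 120)*(-1/156) = (-3 + 120)*(-1/156) = 117*(-1/156) = -¾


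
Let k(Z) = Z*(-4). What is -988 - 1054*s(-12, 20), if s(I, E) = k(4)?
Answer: 15876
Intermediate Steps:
k(Z) = -4*Z
s(I, E) = -16 (s(I, E) = -4*4 = -16)
-988 - 1054*s(-12, 20) = -988 - 1054*(-16) = -988 + 16864 = 15876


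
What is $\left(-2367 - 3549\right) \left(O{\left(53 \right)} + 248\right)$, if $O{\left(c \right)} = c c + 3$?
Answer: $-18102960$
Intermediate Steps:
$O{\left(c \right)} = 3 + c^{2}$ ($O{\left(c \right)} = c^{2} + 3 = 3 + c^{2}$)
$\left(-2367 - 3549\right) \left(O{\left(53 \right)} + 248\right) = \left(-2367 - 3549\right) \left(\left(3 + 53^{2}\right) + 248\right) = - 5916 \left(\left(3 + 2809\right) + 248\right) = - 5916 \left(2812 + 248\right) = \left(-5916\right) 3060 = -18102960$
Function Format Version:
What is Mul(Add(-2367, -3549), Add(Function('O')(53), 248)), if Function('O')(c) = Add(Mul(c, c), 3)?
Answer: -18102960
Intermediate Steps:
Function('O')(c) = Add(3, Pow(c, 2)) (Function('O')(c) = Add(Pow(c, 2), 3) = Add(3, Pow(c, 2)))
Mul(Add(-2367, -3549), Add(Function('O')(53), 248)) = Mul(Add(-2367, -3549), Add(Add(3, Pow(53, 2)), 248)) = Mul(-5916, Add(Add(3, 2809), 248)) = Mul(-5916, Add(2812, 248)) = Mul(-5916, 3060) = -18102960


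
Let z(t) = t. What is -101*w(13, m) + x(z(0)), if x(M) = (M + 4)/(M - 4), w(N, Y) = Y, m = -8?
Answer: 807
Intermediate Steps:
x(M) = (4 + M)/(-4 + M)
-101*w(13, m) + x(z(0)) = -101*(-8) + (4 + 0)/(-4 + 0) = 808 + 4/(-4) = 808 - 1/4*4 = 808 - 1 = 807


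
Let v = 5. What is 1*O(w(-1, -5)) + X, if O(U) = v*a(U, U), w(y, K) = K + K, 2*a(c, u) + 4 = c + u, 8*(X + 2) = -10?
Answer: -253/4 ≈ -63.250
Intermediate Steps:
X = -13/4 (X = -2 + (⅛)*(-10) = -2 - 5/4 = -13/4 ≈ -3.2500)
a(c, u) = -2 + c/2 + u/2 (a(c, u) = -2 + (c + u)/2 = -2 + (c/2 + u/2) = -2 + c/2 + u/2)
w(y, K) = 2*K
O(U) = -10 + 5*U (O(U) = 5*(-2 + U/2 + U/2) = 5*(-2 + U) = -10 + 5*U)
1*O(w(-1, -5)) + X = 1*(-10 + 5*(2*(-5))) - 13/4 = 1*(-10 + 5*(-10)) - 13/4 = 1*(-10 - 50) - 13/4 = 1*(-60) - 13/4 = -60 - 13/4 = -253/4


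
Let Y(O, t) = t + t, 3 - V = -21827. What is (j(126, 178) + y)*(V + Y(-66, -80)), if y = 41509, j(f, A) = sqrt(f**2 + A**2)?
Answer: 899500030 + 43340*sqrt(11890) ≈ 9.0423e+8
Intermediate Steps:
V = 21830 (V = 3 - 1*(-21827) = 3 + 21827 = 21830)
j(f, A) = sqrt(A**2 + f**2)
Y(O, t) = 2*t
(j(126, 178) + y)*(V + Y(-66, -80)) = (sqrt(178**2 + 126**2) + 41509)*(21830 + 2*(-80)) = (sqrt(31684 + 15876) + 41509)*(21830 - 160) = (sqrt(47560) + 41509)*21670 = (2*sqrt(11890) + 41509)*21670 = (41509 + 2*sqrt(11890))*21670 = 899500030 + 43340*sqrt(11890)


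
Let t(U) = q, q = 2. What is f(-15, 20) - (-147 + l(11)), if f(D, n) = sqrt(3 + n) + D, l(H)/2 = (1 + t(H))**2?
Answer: 114 + sqrt(23) ≈ 118.80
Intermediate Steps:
t(U) = 2
l(H) = 18 (l(H) = 2*(1 + 2)**2 = 2*3**2 = 2*9 = 18)
f(D, n) = D + sqrt(3 + n)
f(-15, 20) - (-147 + l(11)) = (-15 + sqrt(3 + 20)) - (-147 + 18) = (-15 + sqrt(23)) - 1*(-129) = (-15 + sqrt(23)) + 129 = 114 + sqrt(23)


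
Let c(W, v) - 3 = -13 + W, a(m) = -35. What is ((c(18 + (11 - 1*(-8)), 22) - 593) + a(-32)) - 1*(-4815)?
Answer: 4214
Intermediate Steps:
c(W, v) = -10 + W (c(W, v) = 3 + (-13 + W) = -10 + W)
((c(18 + (11 - 1*(-8)), 22) - 593) + a(-32)) - 1*(-4815) = (((-10 + (18 + (11 - 1*(-8)))) - 593) - 35) - 1*(-4815) = (((-10 + (18 + (11 + 8))) - 593) - 35) + 4815 = (((-10 + (18 + 19)) - 593) - 35) + 4815 = (((-10 + 37) - 593) - 35) + 4815 = ((27 - 593) - 35) + 4815 = (-566 - 35) + 4815 = -601 + 4815 = 4214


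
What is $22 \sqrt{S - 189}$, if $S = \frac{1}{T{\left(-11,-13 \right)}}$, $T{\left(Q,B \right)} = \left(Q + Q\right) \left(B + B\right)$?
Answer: $\frac{i \sqrt{15459301}}{13} \approx 302.45 i$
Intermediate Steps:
$T{\left(Q,B \right)} = 4 B Q$ ($T{\left(Q,B \right)} = 2 Q 2 B = 4 B Q$)
$S = \frac{1}{572}$ ($S = \frac{1}{4 \left(-13\right) \left(-11\right)} = \frac{1}{572} \approx 0.0017483$)
$22 \sqrt{S - 189} = 22 \sqrt{\frac{1}{572} - 189} = 22 \sqrt{- \frac{108107}{572}} = 22 \frac{i \sqrt{15459301}}{286} = \frac{i \sqrt{15459301}}{13}$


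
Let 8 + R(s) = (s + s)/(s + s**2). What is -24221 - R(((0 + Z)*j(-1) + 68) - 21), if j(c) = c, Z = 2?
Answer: -556900/23 ≈ -24213.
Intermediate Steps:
R(s) = -8 + 2*s/(s + s**2) (R(s) = -8 + (s + s)/(s + s**2) = -8 + (2*s)/(s + s**2) = -8 + 2*s/(s + s**2))
-24221 - R(((0 + Z)*j(-1) + 68) - 21) = -24221 - 2*(-3 - 4*(((0 + 2)*(-1) + 68) - 21))/(1 + (((0 + 2)*(-1) + 68) - 21)) = -24221 - 2*(-3 - 4*((2*(-1) + 68) - 21))/(1 + ((2*(-1) + 68) - 21)) = -24221 - 2*(-3 - 4*((-2 + 68) - 21))/(1 + ((-2 + 68) - 21)) = -24221 - 2*(-3 - 4*(66 - 21))/(1 + (66 - 21)) = -24221 - 2*(-3 - 4*45)/(1 + 45) = -24221 - 2*(-3 - 180)/46 = -24221 - 2*(-183)/46 = -24221 - 1*(-183/23) = -24221 + 183/23 = -556900/23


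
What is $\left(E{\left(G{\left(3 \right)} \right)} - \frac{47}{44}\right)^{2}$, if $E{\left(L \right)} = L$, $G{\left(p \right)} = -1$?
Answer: $\frac{8281}{1936} \approx 4.2774$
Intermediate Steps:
$\left(E{\left(G{\left(3 \right)} \right)} - \frac{47}{44}\right)^{2} = \left(-1 - \frac{47}{44}\right)^{2} = \left(- \frac{91}{44}\right)^{2} = \frac{8281}{1936}$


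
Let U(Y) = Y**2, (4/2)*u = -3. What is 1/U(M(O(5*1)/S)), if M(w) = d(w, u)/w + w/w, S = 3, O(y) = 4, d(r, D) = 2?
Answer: 4/25 ≈ 0.16000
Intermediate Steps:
u = -3/2 (u = (1/2)*(-3) = -3/2 ≈ -1.5000)
M(w) = 1 + 2/w (M(w) = 2/w + w/w = 2/w + 1 = 1 + 2/w)
1/U(M(O(5*1)/S)) = 1/(((2 + 4/3)/((4/3)))**2) = 1/(((2 + 4*(1/3))/((4*(1/3))))**2) = 1/(((2 + 4/3)/(4/3))**2) = 1/(((3/4)*(10/3))**2) = 1/((5/2)**2) = 1/(25/4) = 4/25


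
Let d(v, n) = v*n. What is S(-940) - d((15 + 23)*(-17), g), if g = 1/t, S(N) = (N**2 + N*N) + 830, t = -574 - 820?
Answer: 72489211/41 ≈ 1.7680e+6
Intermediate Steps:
t = -1394
S(N) = 830 + 2*N**2 (S(N) = (N**2 + N**2) + 830 = 2*N**2 + 830 = 830 + 2*N**2)
g = -1/1394 (g = 1/(-1394) = -1/1394 ≈ -0.00071736)
d(v, n) = n*v
S(-940) - d((15 + 23)*(-17), g) = (830 + 2*(-940)**2) - (-1)*(15 + 23)*(-17)/1394 = (830 + 2*883600) - (-1)*38*(-17)/1394 = (830 + 1767200) - (-1)*(-646)/1394 = 1768030 - 1*19/41 = 1768030 - 19/41 = 72489211/41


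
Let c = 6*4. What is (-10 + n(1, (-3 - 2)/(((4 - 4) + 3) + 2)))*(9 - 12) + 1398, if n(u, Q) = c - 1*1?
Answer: 1359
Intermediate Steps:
c = 24
n(u, Q) = 23 (n(u, Q) = 24 - 1*1 = 24 - 1 = 23)
(-10 + n(1, (-3 - 2)/(((4 - 4) + 3) + 2)))*(9 - 12) + 1398 = (-10 + 23)*(9 - 12) + 1398 = 13*(-3) + 1398 = -39 + 1398 = 1359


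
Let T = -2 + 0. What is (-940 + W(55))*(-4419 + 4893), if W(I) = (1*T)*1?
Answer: -446508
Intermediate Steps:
T = -2
W(I) = -2 (W(I) = (1*(-2))*1 = -2*1 = -2)
(-940 + W(55))*(-4419 + 4893) = (-940 - 2)*(-4419 + 4893) = -942*474 = -446508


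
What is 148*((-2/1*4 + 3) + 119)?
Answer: 16872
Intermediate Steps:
148*((-2/1*4 + 3) + 119) = 148*((-2*1*4 + 3) + 119) = 148*((-2*4 + 3) + 119) = 148*((-8 + 3) + 119) = 148*(-5 + 119) = 148*114 = 16872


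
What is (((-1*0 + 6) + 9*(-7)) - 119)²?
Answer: 30976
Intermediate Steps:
(((-1*0 + 6) + 9*(-7)) - 119)² = (((0 + 6) - 63) - 119)² = ((6 - 63) - 119)² = (-57 - 119)² = (-176)² = 30976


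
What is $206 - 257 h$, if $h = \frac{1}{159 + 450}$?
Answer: $\frac{125197}{609} \approx 205.58$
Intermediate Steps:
$h = \frac{1}{609} \approx 0.001642$
$206 - 257 h = 206 - \frac{257}{609} = \frac{125197}{609}$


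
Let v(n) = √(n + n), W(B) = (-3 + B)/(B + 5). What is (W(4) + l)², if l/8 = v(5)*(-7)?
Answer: 2540161/81 - 112*√10/9 ≈ 31321.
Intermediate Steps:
W(B) = (-3 + B)/(5 + B)
v(n) = √2*√n (v(n) = √(2*n) = √2*√n)
l = -56*√10 (l = 8*((√2*√5)*(-7)) = 8*(√10*(-7)) = 8*(-7*√10) = -56*√10 ≈ -177.09)
(W(4) + l)² = ((-3 + 4)/(5 + 4) - 56*√10)² = (1/9 - 56*√10)² = ((⅑)*1 - 56*√10)² = (⅑ - 56*√10)²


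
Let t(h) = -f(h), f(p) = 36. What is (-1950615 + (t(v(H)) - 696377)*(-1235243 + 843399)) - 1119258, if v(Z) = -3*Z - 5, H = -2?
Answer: 272882185699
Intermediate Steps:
v(Z) = -5 - 3*Z
t(h) = -36 (t(h) = -1*36 = -36)
(-1950615 + (t(v(H)) - 696377)*(-1235243 + 843399)) - 1119258 = (-1950615 + (-36 - 696377)*(-1235243 + 843399)) - 1119258 = (-1950615 - 696413*(-391844)) - 1119258 = (-1950615 + 272885255572) - 1119258 = 272883304957 - 1119258 = 272882185699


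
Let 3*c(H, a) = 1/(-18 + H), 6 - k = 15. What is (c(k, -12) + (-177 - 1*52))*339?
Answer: -2096150/27 ≈ -77635.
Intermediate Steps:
k = -9 (k = 6 - 1*15 = 6 - 15 = -9)
c(H, a) = 1/(3*(-18 + H))
(c(k, -12) + (-177 - 1*52))*339 = (1/(3*(-18 - 9)) + (-177 - 1*52))*339 = ((1/3)/(-27) + (-177 - 52))*339 = ((1/3)*(-1/27) - 229)*339 = (-1/81 - 229)*339 = -18550/81*339 = -2096150/27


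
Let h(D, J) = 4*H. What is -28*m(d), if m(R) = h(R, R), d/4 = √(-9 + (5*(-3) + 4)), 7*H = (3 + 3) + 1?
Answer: -112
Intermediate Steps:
H = 1 (H = ((3 + 3) + 1)/7 = (6 + 1)/7 = (⅐)*7 = 1)
d = 8*I*√5 (d = 4*√(-9 + (5*(-3) + 4)) = 4*√(-9 + (-15 + 4)) = 4*√(-9 - 11) = 4*√(-20) = 4*(2*I*√5) = 8*I*√5 ≈ 17.889*I)
h(D, J) = 4 (h(D, J) = 4*1 = 4)
m(R) = 4
-28*m(d) = -28*4 = -112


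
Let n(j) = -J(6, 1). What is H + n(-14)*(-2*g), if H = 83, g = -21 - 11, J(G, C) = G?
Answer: -301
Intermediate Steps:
g = -32
n(j) = -6 (n(j) = -1*6 = -6)
H + n(-14)*(-2*g) = 83 - (-12)*(-32) = 83 - 6*64 = 83 - 384 = -301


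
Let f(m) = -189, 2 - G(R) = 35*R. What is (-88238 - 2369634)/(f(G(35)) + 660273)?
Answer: -614468/165021 ≈ -3.7236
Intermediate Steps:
G(R) = 2 - 35*R
(-88238 - 2369634)/(f(G(35)) + 660273) = (-88238 - 2369634)/(-189 + 660273) = -2457872/660084 = -2457872*1/660084 = -614468/165021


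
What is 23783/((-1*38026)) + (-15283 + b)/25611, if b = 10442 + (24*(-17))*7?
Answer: -901792535/973883886 ≈ -0.92598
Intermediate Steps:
b = 7586 (b = 10442 - 408*7 = 10442 - 2856 = 7586)
23783/((-1*38026)) + (-15283 + b)/25611 = 23783/((-1*38026)) + (-15283 + 7586)/25611 = 23783/(-38026) - 7697*1/25611 = 23783*(-1/38026) - 7697/25611 = -23783/38026 - 7697/25611 = -901792535/973883886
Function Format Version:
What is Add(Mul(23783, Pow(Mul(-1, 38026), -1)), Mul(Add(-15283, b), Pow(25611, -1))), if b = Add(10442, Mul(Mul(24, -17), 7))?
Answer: Rational(-901792535, 973883886) ≈ -0.92598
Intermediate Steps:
b = 7586 (b = Add(10442, Mul(-408, 7)) = Add(10442, -2856) = 7586)
Add(Mul(23783, Pow(Mul(-1, 38026), -1)), Mul(Add(-15283, b), Pow(25611, -1))) = Add(Mul(23783, Pow(Mul(-1, 38026), -1)), Mul(Add(-15283, 7586), Pow(25611, -1))) = Add(Mul(23783, Pow(-38026, -1)), Mul(-7697, Rational(1, 25611))) = Add(Mul(23783, Rational(-1, 38026)), Rational(-7697, 25611)) = Add(Rational(-23783, 38026), Rational(-7697, 25611)) = Rational(-901792535, 973883886)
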